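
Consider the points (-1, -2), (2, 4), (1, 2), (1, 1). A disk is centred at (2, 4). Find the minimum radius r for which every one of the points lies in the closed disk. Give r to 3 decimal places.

The required radius is the distance from (2, 4) to the farthest point.
Squared distances: 45, 0, 5, 10.
Maximum is 45, attained at (-1, -2).
r = √45 ≈ 6.708.

6.708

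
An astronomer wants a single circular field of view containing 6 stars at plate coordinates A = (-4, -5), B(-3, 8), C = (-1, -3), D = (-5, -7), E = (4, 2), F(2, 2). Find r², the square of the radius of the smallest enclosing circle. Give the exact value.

19465/338

The minimum enclosing circle is determined by three boundary points: B, D, E.
Their circumcentre is (-89/26, 11/26) with r² = 19465/338.
The farthest remaining point F is at distance² 10781/338 ≤ 19465/338.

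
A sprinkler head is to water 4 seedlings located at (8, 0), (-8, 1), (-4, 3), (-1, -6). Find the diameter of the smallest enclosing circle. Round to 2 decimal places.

16.03

The farthest pair is (8, 0)–(-8, 1) with squared distance 257. The circle on this segment as diameter has centre (0, 0.5) and r² = 257/4 = 64.25.
Check (-4, 3): distance² to centre = 22.25 ≤ 64.25, so it lies inside.
All remaining points lie in this disk, and no smaller disk contains both endpoints, so this is the minimum enclosing circle.
Diameter = 2r = 2√(64.25) ≈ 16.03.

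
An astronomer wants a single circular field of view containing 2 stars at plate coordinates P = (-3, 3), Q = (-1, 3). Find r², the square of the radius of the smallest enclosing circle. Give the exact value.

1

The smallest circle enclosing two points has them as diameter endpoints.
Centre = midpoint = (-2, 3); r² = |PQ|²/4 = 4/4 = 1.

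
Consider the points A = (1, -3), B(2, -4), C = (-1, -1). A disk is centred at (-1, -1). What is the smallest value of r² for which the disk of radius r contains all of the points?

The required radius is the distance from (-1, -1) to the farthest point.
Squared distances: 8, 18, 0.
Maximum is 18, attained at B.

18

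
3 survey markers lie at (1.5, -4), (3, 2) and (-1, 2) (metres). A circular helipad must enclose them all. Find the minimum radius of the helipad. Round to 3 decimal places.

3.350

Call the three points A, B, C in the order given.
Side lengths²: AB² = 38.25, AC² = 42.25, BC² = 16.
Since AC² = 42.25 < 38.25 + 16 = 54.25, the triangle is acute, so the smallest enclosing circle is the circumcircle.
Circumcentre = (1, -0.6875), r² = 11.22265625.
r = √(11.22265625) ≈ 3.350.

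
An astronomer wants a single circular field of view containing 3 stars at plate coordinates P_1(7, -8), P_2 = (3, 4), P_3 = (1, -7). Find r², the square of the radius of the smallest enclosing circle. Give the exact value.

Side lengths²: P_1P_2² = 160, P_1P_3² = 37, P_2P_3² = 125.
Since P_1P_2² = 160 < 125 + 37 = 162, the triangle is acute, so the smallest enclosing circle is the circumcircle.
Circumcentre = (167/34, -69/34), r² = 23125/578.

23125/578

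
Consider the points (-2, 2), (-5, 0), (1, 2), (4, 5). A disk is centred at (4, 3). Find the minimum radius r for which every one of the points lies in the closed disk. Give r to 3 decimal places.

9.487

The required radius is the distance from (4, 3) to the farthest point.
Squared distances: 37, 90, 10, 4.
Maximum is 90, attained at (-5, 0).
r = √90 ≈ 9.487.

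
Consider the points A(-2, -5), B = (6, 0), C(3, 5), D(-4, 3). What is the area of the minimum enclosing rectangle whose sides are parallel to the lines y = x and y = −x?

97.5

In coordinates u = x + y, v = x − y the rectangle is axis-aligned; the map (x,y)→(u,v) scales areas by 2.
u-values: -7, 6, 8, -1; range = 8 − (-7) = 15.
v-values: 3, 6, -2, -7; range = 6 − (-7) = 13.
Area = (15 × 13) / 2 = 97.5.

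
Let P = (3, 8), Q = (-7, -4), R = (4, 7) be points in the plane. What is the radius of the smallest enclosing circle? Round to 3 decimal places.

Side lengths²: PQ² = 244, PR² = 2, QR² = 242.
Since PQ² = 244 ≥ 242 + 2 = 244, the angle opposite PQ is not acute, so the smallest enclosing circle has PQ as diameter.
Centre = midpoint of PQ = (-2, 2), r² = 244/4 = 61.
r = √61 ≈ 7.810.

7.810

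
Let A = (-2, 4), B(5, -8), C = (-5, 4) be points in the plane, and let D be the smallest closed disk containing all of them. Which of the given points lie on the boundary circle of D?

B, C

Side lengths²: AB² = 193, AC² = 9, BC² = 244.
Since BC² = 244 ≥ 193 + 9 = 202, the angle opposite BC is not acute, so the smallest enclosing circle has BC as diameter.
Centre = midpoint of BC = (0, -2), r² = 244/4 = 61.
The points at distance exactly r from the centre are B, C — 2 points.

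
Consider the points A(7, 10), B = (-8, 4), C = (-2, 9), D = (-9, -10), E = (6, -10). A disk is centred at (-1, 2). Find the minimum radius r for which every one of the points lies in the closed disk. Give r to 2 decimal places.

The required radius is the distance from (-1, 2) to the farthest point.
Squared distances: 128, 53, 50, 208, 193.
Maximum is 208, attained at D.
r = √208 ≈ 14.42.

14.42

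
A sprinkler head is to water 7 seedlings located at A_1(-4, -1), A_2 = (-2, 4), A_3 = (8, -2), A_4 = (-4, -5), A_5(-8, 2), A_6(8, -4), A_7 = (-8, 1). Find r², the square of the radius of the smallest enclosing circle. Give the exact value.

73

By Welzl's lemma the MEC is supported by two points (diametrically opposite) or three points (on a circumcircle).
The farthest pair is A_5–A_6 with squared distance 292. The circle on this segment as diameter has centre (0, -1) and r² = 292/4 = 73.
Check A_1: distance² to centre = 16 ≤ 73, so it lies inside.
All remaining points lie in this disk, and no smaller disk contains both endpoints, so this is the minimum enclosing circle.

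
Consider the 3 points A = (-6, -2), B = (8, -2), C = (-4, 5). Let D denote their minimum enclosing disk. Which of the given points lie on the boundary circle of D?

Side lengths²: AB² = 196, AC² = 53, BC² = 193.
Since AB² = 196 < 193 + 53 = 246, the triangle is acute, so the smallest enclosing circle is the circumcircle.
Circumcentre = (1, -3/14), r² = 10229/196.
The points at distance exactly r from the centre are A, B, C — 3 points.

A, B, C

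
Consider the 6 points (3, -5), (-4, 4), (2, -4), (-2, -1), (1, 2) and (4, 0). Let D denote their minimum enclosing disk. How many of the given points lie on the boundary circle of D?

2

The minimum enclosing circle of a finite set is fixed by two of the points (as a diameter) or three (as a circumcircle).
The farthest pair is (3, -5)–(-4, 4) with squared distance 130. The circle on this segment as diameter has centre (-0.5, -0.5) and r² = 130/4 = 32.5.
Check (2, -4): distance² to centre = 18.5 ≤ 32.5, so it lies inside.
All remaining points lie in this disk, and no smaller disk contains both endpoints, so this is the minimum enclosing circle.
The points at distance exactly r from the centre are (3, -5), (-4, 4) — 2 points.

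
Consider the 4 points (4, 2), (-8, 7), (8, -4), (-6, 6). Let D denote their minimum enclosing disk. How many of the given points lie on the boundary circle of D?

2

By Welzl's lemma the MEC is supported by two points (diametrically opposite) or three points (on a circumcircle).
The farthest pair is (-8, 7)–(8, -4) with squared distance 377. The circle on this segment as diameter has centre (0, 1.5) and r² = 377/4 = 94.25.
Check (4, 2): distance² to centre = 16.25 ≤ 94.25, so it lies inside.
All remaining points lie in this disk, and no smaller disk contains both endpoints, so this is the minimum enclosing circle.
The points at distance exactly r from the centre are (-8, 7), (8, -4) — 2 points.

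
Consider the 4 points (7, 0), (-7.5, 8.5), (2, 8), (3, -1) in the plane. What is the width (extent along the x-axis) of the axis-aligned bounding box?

max x = 7, min x = -7.5, so width = 14.5.

14.5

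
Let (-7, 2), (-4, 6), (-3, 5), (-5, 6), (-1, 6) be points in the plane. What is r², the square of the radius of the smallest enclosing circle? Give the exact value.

13

The minimum enclosing circle of a finite set is fixed by two of the points (as a diameter) or three (as a circumcircle).
The farthest pair is (-7, 2)–(-1, 6) with squared distance 52. The circle on this segment as diameter has centre (-4, 4) and r² = 52/4 = 13.
Check (-4, 6): distance² to centre = 4 ≤ 13, so it lies inside.
All remaining points lie in this disk, and no smaller disk contains both endpoints, so this is the minimum enclosing circle.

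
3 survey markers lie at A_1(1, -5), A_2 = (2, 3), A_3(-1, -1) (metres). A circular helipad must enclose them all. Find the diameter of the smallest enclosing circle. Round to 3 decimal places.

Side lengths²: A_1A_2² = 65, A_1A_3² = 20, A_2A_3² = 25.
Since A_1A_2² = 65 ≥ 25 + 20 = 45, the angle opposite A_1A_2 is not acute, so the smallest enclosing circle has A_1A_2 as diameter.
Centre = midpoint of A_1A_2 = (1.5, -1), r² = 65/4 = 16.25.
Diameter = 2r = 2√(16.25) ≈ 8.062.

8.062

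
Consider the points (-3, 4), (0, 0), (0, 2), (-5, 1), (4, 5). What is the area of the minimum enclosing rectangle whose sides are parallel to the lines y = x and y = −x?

45.5

In coordinates u = x + y, v = x − y the rectangle is axis-aligned; the map (x,y)→(u,v) scales areas by 2.
u-values: 1, 0, 2, -4, 9; range = 9 − (-4) = 13.
v-values: -7, 0, -2, -6, -1; range = 0 − (-7) = 7.
Area = (13 × 7) / 2 = 45.5.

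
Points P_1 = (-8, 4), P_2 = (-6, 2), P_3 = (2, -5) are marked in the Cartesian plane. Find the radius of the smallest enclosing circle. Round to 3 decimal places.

6.727

Side lengths²: P_1P_2² = 8, P_1P_3² = 181, P_2P_3² = 113.
Since P_1P_3² = 181 ≥ 113 + 8 = 121, the angle opposite P_1P_3 is not acute, so the smallest enclosing circle has P_1P_3 as diameter.
Centre = midpoint of P_1P_3 = (-3, -0.5), r² = 181/4 = 45.25.
r = √(45.25) ≈ 6.727.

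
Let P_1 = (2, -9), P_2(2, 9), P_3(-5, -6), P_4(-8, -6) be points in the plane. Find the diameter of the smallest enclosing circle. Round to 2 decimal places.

18.82

The minimum enclosing circle is determined by three boundary points: P_1, P_2, P_4.
Their circumcentre is (-0.75, 0) with r² = 88.5625.
The farthest remaining point P_3 is at distance² 54.0625 ≤ 88.5625.
Diameter = 2r = 2√(88.5625) ≈ 18.82.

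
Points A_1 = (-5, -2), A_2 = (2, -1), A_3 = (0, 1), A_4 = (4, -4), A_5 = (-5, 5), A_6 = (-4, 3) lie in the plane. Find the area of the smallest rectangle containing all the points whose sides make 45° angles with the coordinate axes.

72

In coordinates u = x + y, v = x − y the rectangle is axis-aligned; the map (x,y)→(u,v) scales areas by 2.
u-values: -7, 1, 1, 0, 0, -1; range = 1 − (-7) = 8.
v-values: -3, 3, -1, 8, -10, -7; range = 8 − (-10) = 18.
Area = (8 × 18) / 2 = 72.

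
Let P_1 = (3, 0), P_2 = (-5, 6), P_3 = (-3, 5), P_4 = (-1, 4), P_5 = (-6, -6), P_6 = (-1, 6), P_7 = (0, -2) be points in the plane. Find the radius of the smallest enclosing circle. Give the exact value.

The minimum enclosing circle of a finite set is fixed by two of the points (as a diameter) or three (as a circumcircle).
The farthest pair is P_5–P_6 with squared distance 169. The circle on this segment as diameter has centre (-3.5, 0) and r² = 169/4 = 42.25.
Check P_1: distance² to centre = 42.25 ≤ 42.25, so it lies inside.
All remaining points lie in this disk, and no smaller disk contains both endpoints, so this is the minimum enclosing circle.
r = √(42.25) = 6.5.

6.5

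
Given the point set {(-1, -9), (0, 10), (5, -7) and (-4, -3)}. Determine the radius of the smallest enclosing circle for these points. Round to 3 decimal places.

9.513

The farthest pair is (-1, -9)–(0, 10) with squared distance 362. The circle on this segment as diameter has centre (-0.5, 0.5) and r² = 362/4 = 90.5.
Check (5, -7): distance² to centre = 86.5 ≤ 90.5, so it lies inside.
All remaining points lie in this disk, and no smaller disk contains both endpoints, so this is the minimum enclosing circle.
r = √(90.5) ≈ 9.513.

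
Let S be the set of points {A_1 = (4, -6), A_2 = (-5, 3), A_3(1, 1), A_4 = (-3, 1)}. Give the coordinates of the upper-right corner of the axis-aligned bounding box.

x-range [-5, 4], y-range [-6, 3].
The upper-right corner is (4, 3).

(4, 3)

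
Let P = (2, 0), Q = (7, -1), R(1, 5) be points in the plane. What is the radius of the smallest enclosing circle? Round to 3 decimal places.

4.243

Side lengths²: PQ² = 26, PR² = 26, QR² = 72.
Since QR² = 72 ≥ 26 + 26 = 52, the angle opposite QR is not acute, so the smallest enclosing circle has QR as diameter.
Centre = midpoint of QR = (4, 2), r² = 72/4 = 18.
r = √18 ≈ 4.243.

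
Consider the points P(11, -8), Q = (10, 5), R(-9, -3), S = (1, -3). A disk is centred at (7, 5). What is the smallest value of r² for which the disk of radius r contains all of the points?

The required radius is the distance from (7, 5) to the farthest point.
Squared distances: 185, 9, 320, 100.
Maximum is 320, attained at R.

320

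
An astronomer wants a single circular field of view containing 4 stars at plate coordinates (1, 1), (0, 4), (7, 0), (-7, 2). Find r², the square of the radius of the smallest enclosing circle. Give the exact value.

The minimum enclosing circle of a finite set is fixed by two of the points (as a diameter) or three (as a circumcircle).
The farthest pair is (7, 0)–(-7, 2) with squared distance 200. The circle on this segment as diameter has centre (0, 1) and r² = 200/4 = 50.
Check (1, 1): distance² to centre = 1 ≤ 50, so it lies inside.
All remaining points lie in this disk, and no smaller disk contains both endpoints, so this is the minimum enclosing circle.

50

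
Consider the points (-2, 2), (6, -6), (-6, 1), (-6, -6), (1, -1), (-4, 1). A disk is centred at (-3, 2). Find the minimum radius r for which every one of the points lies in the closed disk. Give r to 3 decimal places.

The required radius is the distance from (-3, 2) to the farthest point.
Squared distances: 1, 145, 10, 73, 25, 2.
Maximum is 145, attained at (6, -6).
r = √145 ≈ 12.042.

12.042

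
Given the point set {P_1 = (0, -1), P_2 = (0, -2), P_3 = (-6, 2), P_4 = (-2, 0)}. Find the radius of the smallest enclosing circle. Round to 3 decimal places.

3.606

By Welzl's lemma the MEC is supported by two points (diametrically opposite) or three points (on a circumcircle).
The farthest pair is P_2–P_3 with squared distance 52. The circle on this segment as diameter has centre (-3, 0) and r² = 52/4 = 13.
Check P_1: distance² to centre = 10 ≤ 13, so it lies inside.
All remaining points lie in this disk, and no smaller disk contains both endpoints, so this is the minimum enclosing circle.
r = √13 ≈ 3.606.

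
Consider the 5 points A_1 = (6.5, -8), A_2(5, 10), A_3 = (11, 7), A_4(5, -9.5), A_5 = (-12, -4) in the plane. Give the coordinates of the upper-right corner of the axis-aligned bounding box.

x-range [-12, 11], y-range [-9.5, 10].
The upper-right corner is (11, 10).

(11, 10)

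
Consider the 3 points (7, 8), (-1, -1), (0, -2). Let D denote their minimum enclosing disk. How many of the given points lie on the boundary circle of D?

2

Call the three points A, B, C in the order given.
Side lengths²: AB² = 145, AC² = 149, BC² = 2.
Since AC² = 149 ≥ 145 + 2 = 147, the angle opposite AC is not acute, so the smallest enclosing circle has AC as diameter.
Centre = midpoint of AC = (3.5, 3), r² = 149/4 = 37.25.
The points at distance exactly r from the centre are (7, 8), (0, -2) — 2 points.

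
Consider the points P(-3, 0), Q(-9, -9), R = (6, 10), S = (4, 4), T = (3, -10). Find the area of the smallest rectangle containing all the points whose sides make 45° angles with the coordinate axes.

289

In coordinates u = x + y, v = x − y the rectangle is axis-aligned; the map (x,y)→(u,v) scales areas by 2.
u-values: -3, -18, 16, 8, -7; range = 16 − (-18) = 34.
v-values: -3, 0, -4, 0, 13; range = 13 − (-4) = 17.
Area = (34 × 17) / 2 = 289.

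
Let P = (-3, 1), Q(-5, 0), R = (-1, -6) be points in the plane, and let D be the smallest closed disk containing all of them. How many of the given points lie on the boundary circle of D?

3

Side lengths²: PQ² = 5, PR² = 53, QR² = 52.
Since PR² = 53 < 52 + 5 = 57, the triangle is acute, so the smallest enclosing circle is the circumcircle.
Circumcentre = (-2.4375, -2.625), r² = 13.45703125.
The points at distance exactly r from the centre are P, Q, R — 3 points.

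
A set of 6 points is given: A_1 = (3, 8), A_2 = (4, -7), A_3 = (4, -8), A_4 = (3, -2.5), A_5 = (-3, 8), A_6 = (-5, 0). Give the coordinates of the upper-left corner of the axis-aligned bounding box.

(-5, 8)

x-range [-5, 4], y-range [-8, 8].
The upper-left corner is (-5, 8).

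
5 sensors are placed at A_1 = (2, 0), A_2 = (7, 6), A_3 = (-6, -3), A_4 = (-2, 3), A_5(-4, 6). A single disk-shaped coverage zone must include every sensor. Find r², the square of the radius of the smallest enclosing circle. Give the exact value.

By Welzl's lemma the MEC is supported by two points (diametrically opposite) or three points (on a circumcircle).
The farthest pair is A_2–A_3 with squared distance 250. The circle on this segment as diameter has centre (0.5, 1.5) and r² = 250/4 = 62.5.
Check A_1: distance² to centre = 4.5 ≤ 62.5, so it lies inside.
All remaining points lie in this disk, and no smaller disk contains both endpoints, so this is the minimum enclosing circle.

62.5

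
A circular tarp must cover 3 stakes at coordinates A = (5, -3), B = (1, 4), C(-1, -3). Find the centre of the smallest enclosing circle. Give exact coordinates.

Side lengths²: AB² = 65, AC² = 36, BC² = 53.
Since AB² = 65 < 53 + 36 = 89, the triangle is acute, so the smallest enclosing circle is the circumcircle.
Circumcentre = (2, -1/14), r² = 3445/196.
Centre = (2, -1/14).

(2, -1/14)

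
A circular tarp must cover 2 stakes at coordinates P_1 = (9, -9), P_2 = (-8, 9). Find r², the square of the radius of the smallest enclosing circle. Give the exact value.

The smallest circle enclosing two points has them as diameter endpoints.
Centre = midpoint = (0.5, 0); r² = |P_1P_2|²/4 = 613/4 = 153.25.

153.25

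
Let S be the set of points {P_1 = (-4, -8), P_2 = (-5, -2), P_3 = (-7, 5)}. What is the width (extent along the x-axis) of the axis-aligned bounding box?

max x = -4, min x = -7, so width = 3.

3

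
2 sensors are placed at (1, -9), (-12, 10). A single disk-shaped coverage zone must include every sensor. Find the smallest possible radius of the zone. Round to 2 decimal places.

The smallest circle enclosing two points has them as diameter endpoints.
Centre = midpoint = (-5.5, 0.5); r² = |(1, -9)−(-12, 10)|²/4 = 530/4 = 132.5.
r = √(132.5) ≈ 11.51.

11.51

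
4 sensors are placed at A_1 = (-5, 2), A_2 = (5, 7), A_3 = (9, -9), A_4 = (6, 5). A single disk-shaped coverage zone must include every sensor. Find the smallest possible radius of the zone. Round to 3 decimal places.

The minimum enclosing circle of a finite set is fixed by two of the points (as a diameter) or three (as a circumcircle).
The minimum enclosing circle is determined by three boundary points: A_1, A_2, A_3.
Their circumcentre is (29/9, -35/18) with r² = 26945/324.
The farthest remaining point A_4 is at distance² 18125/324 ≤ 26945/324.
r = √(26945/324) ≈ 9.119.

9.119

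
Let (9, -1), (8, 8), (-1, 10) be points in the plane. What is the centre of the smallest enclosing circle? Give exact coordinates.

(4, 4.5)

Call the three points A, B, C in the order given.
Side lengths²: AB² = 82, AC² = 221, BC² = 85.
Since AC² = 221 ≥ 85 + 82 = 167, the angle opposite AC is not acute, so the smallest enclosing circle has AC as diameter.
Centre = midpoint of AC = (4, 4.5), r² = 221/4 = 55.25.
Centre = (4, 4.5).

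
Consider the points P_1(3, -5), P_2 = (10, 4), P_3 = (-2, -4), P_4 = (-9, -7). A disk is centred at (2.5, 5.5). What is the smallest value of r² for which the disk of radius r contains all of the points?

288.5

The required radius is the distance from (2.5, 5.5) to the farthest point.
Squared distances: 110.5, 58.5, 110.5, 288.5.
Maximum is 288.5, attained at P_4.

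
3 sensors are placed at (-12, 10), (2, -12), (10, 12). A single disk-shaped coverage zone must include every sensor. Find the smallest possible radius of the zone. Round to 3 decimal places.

14.232

Call the three points A, B, C in the order given.
Side lengths²: AB² = 680, AC² = 488, BC² = 640.
Since AB² = 680 < 640 + 488 = 1128, the triangle is acute, so the smallest enclosing circle is the circumcircle.
Circumcentre = (-0.1875, 2.0625), r² = 202.5390625.
r = √(202.5390625) ≈ 14.232.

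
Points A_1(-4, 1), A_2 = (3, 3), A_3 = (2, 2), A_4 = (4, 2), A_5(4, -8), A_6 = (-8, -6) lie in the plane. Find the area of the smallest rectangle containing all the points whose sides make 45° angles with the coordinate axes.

170

In coordinates u = x + y, v = x − y the rectangle is axis-aligned; the map (x,y)→(u,v) scales areas by 2.
u-values: -3, 6, 4, 6, -4, -14; range = 6 − (-14) = 20.
v-values: -5, 0, 0, 2, 12, -2; range = 12 − (-5) = 17.
Area = (20 × 17) / 2 = 170.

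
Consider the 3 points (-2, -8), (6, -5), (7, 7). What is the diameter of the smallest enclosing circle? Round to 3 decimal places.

17.493

Call the three points A, B, C in the order given.
Side lengths²: AB² = 73, AC² = 306, BC² = 145.
Since AC² = 306 ≥ 145 + 73 = 218, the angle opposite AC is not acute, so the smallest enclosing circle has AC as diameter.
Centre = midpoint of AC = (2.5, -0.5), r² = 306/4 = 76.5.
Diameter = 2r = 2√(76.5) ≈ 17.493.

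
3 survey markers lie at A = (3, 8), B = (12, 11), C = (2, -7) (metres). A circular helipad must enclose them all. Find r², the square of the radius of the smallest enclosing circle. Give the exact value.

Side lengths²: AB² = 90, AC² = 226, BC² = 424.
Since BC² = 424 ≥ 226 + 90 = 316, the angle opposite BC is not acute, so the smallest enclosing circle has BC as diameter.
Centre = midpoint of BC = (7, 2), r² = 424/4 = 106.

106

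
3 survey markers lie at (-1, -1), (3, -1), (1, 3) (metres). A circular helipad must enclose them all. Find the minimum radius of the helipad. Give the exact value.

Call the three points A, B, C in the order given.
Side lengths²: AB² = 16, AC² = 20, BC² = 20.
Since BC² = 20 < 20 + 16 = 36, the triangle is acute, so the smallest enclosing circle is the circumcircle.
Circumcentre = (1, 0.5), r² = 6.25.
r = √(6.25) = 2.5.

2.5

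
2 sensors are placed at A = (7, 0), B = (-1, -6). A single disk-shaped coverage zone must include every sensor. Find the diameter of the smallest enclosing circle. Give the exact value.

The smallest circle enclosing two points has them as diameter endpoints.
Centre = midpoint = (3, -3); r² = |AB|²/4 = 100/4 = 25.
Diameter = 2r = 2√25 = 10.

10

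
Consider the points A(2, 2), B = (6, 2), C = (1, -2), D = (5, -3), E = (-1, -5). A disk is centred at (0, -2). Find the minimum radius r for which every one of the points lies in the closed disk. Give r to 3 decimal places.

7.211

The required radius is the distance from (0, -2) to the farthest point.
Squared distances: 20, 52, 1, 26, 10.
Maximum is 52, attained at B.
r = √52 ≈ 7.211.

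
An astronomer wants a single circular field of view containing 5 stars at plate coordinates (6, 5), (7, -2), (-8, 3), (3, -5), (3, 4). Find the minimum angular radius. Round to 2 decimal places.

A smallest enclosing disk is always determined by at most three of the input points on its boundary.
The farthest pair is (7, -2)–(-8, 3) with squared distance 250. The circle on this segment as diameter has centre (-0.5, 0.5) and r² = 250/4 = 62.5.
Check (6, 5): distance² to centre = 62.5 ≤ 62.5, so it lies inside.
All remaining points lie in this disk, and no smaller disk contains both endpoints, so this is the minimum enclosing circle.
r = √(62.5) ≈ 7.91.

7.91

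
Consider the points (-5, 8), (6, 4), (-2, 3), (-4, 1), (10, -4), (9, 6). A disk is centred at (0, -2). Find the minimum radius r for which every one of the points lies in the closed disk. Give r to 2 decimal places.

12.04

The required radius is the distance from (0, -2) to the farthest point.
Squared distances: 125, 72, 29, 25, 104, 145.
Maximum is 145, attained at (9, 6).
r = √145 ≈ 12.04.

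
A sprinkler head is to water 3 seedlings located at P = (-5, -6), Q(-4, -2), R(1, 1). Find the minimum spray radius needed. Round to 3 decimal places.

4.610

Side lengths²: PQ² = 17, PR² = 85, QR² = 34.
Since PR² = 85 ≥ 34 + 17 = 51, the angle opposite PR is not acute, so the smallest enclosing circle has PR as diameter.
Centre = midpoint of PR = (-2, -2.5), r² = 85/4 = 21.25.
r = √(21.25) ≈ 4.610.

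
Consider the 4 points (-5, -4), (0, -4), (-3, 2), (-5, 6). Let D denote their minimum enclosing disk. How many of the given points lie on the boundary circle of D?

3

The farthest pair is (0, -4)–(-5, 6) with squared distance 125. The circle on this segment as diameter has centre (-2.5, 1) and r² = 125/4 = 31.25.
Check (-5, -4): distance² to centre = 31.25 ≤ 31.25, so it lies inside.
All remaining points lie in this disk, and no smaller disk contains both endpoints, so this is the minimum enclosing circle.
The points at distance exactly r from the centre are (-5, -4), (0, -4), (-5, 6) — 3 points.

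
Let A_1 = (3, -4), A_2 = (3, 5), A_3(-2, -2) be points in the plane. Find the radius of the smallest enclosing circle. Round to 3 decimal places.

Side lengths²: A_1A_2² = 81, A_1A_3² = 29, A_2A_3² = 74.
Since A_1A_2² = 81 < 74 + 29 = 103, the triangle is acute, so the smallest enclosing circle is the circumcircle.
Circumcentre = (1.9, 0.5), r² = 21.46.
r = √(21.46) ≈ 4.632.

4.632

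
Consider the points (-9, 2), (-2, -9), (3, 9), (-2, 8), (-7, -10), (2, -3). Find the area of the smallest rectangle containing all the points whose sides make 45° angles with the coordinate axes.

261

In coordinates u = x + y, v = x − y the rectangle is axis-aligned; the map (x,y)→(u,v) scales areas by 2.
u-values: -7, -11, 12, 6, -17, -1; range = 12 − (-17) = 29.
v-values: -11, 7, -6, -10, 3, 5; range = 7 − (-11) = 18.
Area = (29 × 18) / 2 = 261.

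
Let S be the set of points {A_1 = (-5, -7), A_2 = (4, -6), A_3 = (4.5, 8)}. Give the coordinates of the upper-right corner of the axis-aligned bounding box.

(4.5, 8)

x-range [-5, 4.5], y-range [-7, 8].
The upper-right corner is (4.5, 8).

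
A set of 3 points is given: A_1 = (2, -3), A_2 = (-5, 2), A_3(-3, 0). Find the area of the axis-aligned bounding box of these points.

x ranges over [-5, 2], width 7.
y ranges over [-3, 2], height 5.
Area = 7 × 5 = 35.

35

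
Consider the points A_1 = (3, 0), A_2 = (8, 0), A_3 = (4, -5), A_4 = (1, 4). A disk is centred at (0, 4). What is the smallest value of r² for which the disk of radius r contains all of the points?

The required radius is the distance from (0, 4) to the farthest point.
Squared distances: 25, 80, 97, 1.
Maximum is 97, attained at A_3.

97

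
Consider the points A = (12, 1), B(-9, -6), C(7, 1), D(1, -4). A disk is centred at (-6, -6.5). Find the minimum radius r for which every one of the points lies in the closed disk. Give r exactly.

The required radius is the distance from (-6, -6.5) to the farthest point.
Squared distances: 380.25, 9.25, 225.25, 55.25.
Maximum is 380.25, attained at A.
r = √(380.25) = 19.5.

19.5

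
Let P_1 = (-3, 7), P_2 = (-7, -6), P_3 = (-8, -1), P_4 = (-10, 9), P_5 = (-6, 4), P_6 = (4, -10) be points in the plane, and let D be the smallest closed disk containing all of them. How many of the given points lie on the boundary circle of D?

The minimum enclosing circle of a finite set is fixed by two of the points (as a diameter) or three (as a circumcircle).
The farthest pair is P_4–P_6 with squared distance 557. The circle on this segment as diameter has centre (-3, -0.5) and r² = 557/4 = 139.25.
Check P_1: distance² to centre = 56.25 ≤ 139.25, so it lies inside.
All remaining points lie in this disk, and no smaller disk contains both endpoints, so this is the minimum enclosing circle.
The points at distance exactly r from the centre are P_4, P_6 — 2 points.

2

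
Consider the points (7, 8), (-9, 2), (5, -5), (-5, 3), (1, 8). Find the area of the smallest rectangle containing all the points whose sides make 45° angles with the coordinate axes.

231

In coordinates u = x + y, v = x − y the rectangle is axis-aligned; the map (x,y)→(u,v) scales areas by 2.
u-values: 15, -7, 0, -2, 9; range = 15 − (-7) = 22.
v-values: -1, -11, 10, -8, -7; range = 10 − (-11) = 21.
Area = (22 × 21) / 2 = 231.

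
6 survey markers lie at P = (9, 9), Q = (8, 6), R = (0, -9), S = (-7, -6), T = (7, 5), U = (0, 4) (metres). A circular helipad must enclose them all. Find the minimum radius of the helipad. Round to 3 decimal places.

The farthest pair is P–S with squared distance 481. The circle on this segment as diameter has centre (1, 1.5) and r² = 481/4 = 120.25.
Check Q: distance² to centre = 69.25 ≤ 120.25, so it lies inside.
All remaining points lie in this disk, and no smaller disk contains both endpoints, so this is the minimum enclosing circle.
r = √(120.25) ≈ 10.966.

10.966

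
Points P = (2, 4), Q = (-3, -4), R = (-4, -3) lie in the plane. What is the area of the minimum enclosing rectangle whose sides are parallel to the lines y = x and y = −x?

In coordinates u = x + y, v = x − y the rectangle is axis-aligned; the map (x,y)→(u,v) scales areas by 2.
u-values: 6, -7, -7; range = 6 − (-7) = 13.
v-values: -2, 1, -1; range = 1 − (-2) = 3.
Area = (13 × 3) / 2 = 19.5.

19.5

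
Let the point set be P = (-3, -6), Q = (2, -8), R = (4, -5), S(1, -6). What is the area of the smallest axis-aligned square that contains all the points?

The bounding box has width 7 and height 3.
An axis-aligned square enclosing the set must have side ≥ max(width, height).
So the minimum side is max(7, 3) = 7.
Area = 7² = 49.

49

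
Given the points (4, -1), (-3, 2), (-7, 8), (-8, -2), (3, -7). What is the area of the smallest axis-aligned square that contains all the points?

225

The bounding box has width 12 and height 15.
An axis-aligned square enclosing the set must have side ≥ max(width, height).
So the minimum side is max(12, 15) = 15.
Area = 15² = 225.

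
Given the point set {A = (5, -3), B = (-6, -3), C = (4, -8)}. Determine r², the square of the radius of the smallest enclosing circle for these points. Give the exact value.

Side lengths²: AB² = 121, AC² = 26, BC² = 125.
Since BC² = 125 < 121 + 26 = 147, the triangle is acute, so the smallest enclosing circle is the circumcircle.
Circumcentre = (-0.5, -4.5), r² = 32.5.

32.5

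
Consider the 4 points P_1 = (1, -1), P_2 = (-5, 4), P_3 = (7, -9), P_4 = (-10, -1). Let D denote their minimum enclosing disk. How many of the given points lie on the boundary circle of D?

3

The minimum enclosing circle is determined by three boundary points: P_2, P_3, P_4.
Their circumcentre is (-1.34, -4.66) with r² = 88.3912.
The farthest remaining point P_1 is at distance² 18.8712 ≤ 88.3912.
The points at distance exactly r from the centre are P_2, P_3, P_4 — 3 points.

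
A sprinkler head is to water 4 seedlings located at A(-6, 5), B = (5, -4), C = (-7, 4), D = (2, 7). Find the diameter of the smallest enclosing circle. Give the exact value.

The minimum enclosing circle of a finite set is fixed by two of the points (as a diameter) or three (as a circumcircle).
The minimum enclosing circle is determined by three boundary points: B, C, D.
Their circumcentre is (-7/9, 1/3) with r² = 4225/81.
The farthest remaining point A is at distance² 3973/81 ≤ 4225/81.
Diameter = 2r = 2√(4225/81) = 130/9.

130/9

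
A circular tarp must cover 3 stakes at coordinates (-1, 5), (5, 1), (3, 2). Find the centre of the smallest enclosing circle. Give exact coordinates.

(2, 3)

Call the three points A, B, C in the order given.
Side lengths²: AB² = 52, AC² = 25, BC² = 5.
Since AB² = 52 ≥ 25 + 5 = 30, the angle opposite AB is not acute, so the smallest enclosing circle has AB as diameter.
Centre = midpoint of AB = (2, 3), r² = 52/4 = 13.
Centre = (2, 3).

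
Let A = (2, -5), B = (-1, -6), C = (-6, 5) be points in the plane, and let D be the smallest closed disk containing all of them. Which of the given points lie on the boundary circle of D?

Side lengths²: AB² = 10, AC² = 164, BC² = 146.
Since AC² = 164 ≥ 146 + 10 = 156, the angle opposite AC is not acute, so the smallest enclosing circle has AC as diameter.
Centre = midpoint of AC = (-2, 0), r² = 164/4 = 41.
The points at distance exactly r from the centre are A, C — 2 points.

A, C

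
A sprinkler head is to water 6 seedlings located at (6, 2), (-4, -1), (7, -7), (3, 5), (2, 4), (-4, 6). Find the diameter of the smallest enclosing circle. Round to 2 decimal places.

By Welzl's lemma the MEC is supported by two points (diametrically opposite) or three points (on a circumcircle).
The farthest pair is (7, -7)–(-4, 6) with squared distance 290. The circle on this segment as diameter has centre (1.5, -0.5) and r² = 290/4 = 72.5.
Check (6, 2): distance² to centre = 26.5 ≤ 72.5, so it lies inside.
All remaining points lie in this disk, and no smaller disk contains both endpoints, so this is the minimum enclosing circle.
Diameter = 2r = 2√(72.5) ≈ 17.03.

17.03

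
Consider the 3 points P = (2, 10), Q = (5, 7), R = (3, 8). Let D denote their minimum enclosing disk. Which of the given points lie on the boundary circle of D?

P, Q

Side lengths²: PQ² = 18, PR² = 5, QR² = 5.
Since PQ² = 18 ≥ 5 + 5 = 10, the angle opposite PQ is not acute, so the smallest enclosing circle has PQ as diameter.
Centre = midpoint of PQ = (3.5, 8.5), r² = 18/4 = 4.5.
The points at distance exactly r from the centre are P, Q — 2 points.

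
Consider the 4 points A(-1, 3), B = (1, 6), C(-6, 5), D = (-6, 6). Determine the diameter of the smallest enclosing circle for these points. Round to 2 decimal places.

The farthest pair is B–C with squared distance 50. The circle on this segment as diameter has centre (-2.5, 5.5) and r² = 50/4 = 12.5.
Check A: distance² to centre = 8.5 ≤ 12.5, so it lies inside.
All remaining points lie in this disk, and no smaller disk contains both endpoints, so this is the minimum enclosing circle.
Diameter = 2r = 2√(12.5) ≈ 7.07.

7.07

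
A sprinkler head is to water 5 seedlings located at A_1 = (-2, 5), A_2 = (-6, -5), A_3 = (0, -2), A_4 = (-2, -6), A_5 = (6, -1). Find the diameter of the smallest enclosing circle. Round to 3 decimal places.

The minimum enclosing circle of a finite set is fixed by two of the points (as a diameter) or three (as a circumcircle).
The minimum enclosing circle is determined by three boundary points: A_1, A_2, A_5.
Their circumcentre is (-7/13, -18/13) with r² = 7250/169.
The farthest remaining point A_4 is at distance² 3961/169 ≤ 7250/169.
Diameter = 2r = 2√(7250/169) ≈ 13.100.

13.100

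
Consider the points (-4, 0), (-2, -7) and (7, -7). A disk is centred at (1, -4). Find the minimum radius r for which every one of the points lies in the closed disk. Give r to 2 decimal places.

The required radius is the distance from (1, -4) to the farthest point.
Squared distances: 41, 18, 45.
Maximum is 45, attained at (7, -7).
r = √45 ≈ 6.71.

6.71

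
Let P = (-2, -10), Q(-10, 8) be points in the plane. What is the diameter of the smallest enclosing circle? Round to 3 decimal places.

19.698

The smallest circle enclosing two points has them as diameter endpoints.
Centre = midpoint = (-6, -1); r² = |PQ|²/4 = 388/4 = 97.
Diameter = 2r = 2√97 ≈ 19.698.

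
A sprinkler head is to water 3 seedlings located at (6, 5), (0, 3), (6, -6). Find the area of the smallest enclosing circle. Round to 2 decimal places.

102.10

Call the three points A, B, C in the order given.
Side lengths²: AB² = 40, AC² = 121, BC² = 117.
Since AC² = 121 < 117 + 40 = 157, the triangle is acute, so the smallest enclosing circle is the circumcircle.
Circumcentre = (4.5, -0.5), r² = 32.5.
Area = π·r² = π·32.5 ≈ 102.10.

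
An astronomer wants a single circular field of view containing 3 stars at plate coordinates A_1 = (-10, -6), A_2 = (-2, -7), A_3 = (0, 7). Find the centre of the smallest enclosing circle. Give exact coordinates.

(-5, 0.5)

Side lengths²: A_1A_2² = 65, A_1A_3² = 269, A_2A_3² = 200.
Since A_1A_3² = 269 ≥ 200 + 65 = 265, the angle opposite A_1A_3 is not acute, so the smallest enclosing circle has A_1A_3 as diameter.
Centre = midpoint of A_1A_3 = (-5, 0.5), r² = 269/4 = 67.25.
Centre = (-5, 0.5).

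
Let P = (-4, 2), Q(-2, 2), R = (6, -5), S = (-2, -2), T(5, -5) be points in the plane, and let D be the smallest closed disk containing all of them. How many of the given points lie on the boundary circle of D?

2

The farthest pair is P–R with squared distance 149. The circle on this segment as diameter has centre (1, -1.5) and r² = 149/4 = 37.25.
Check Q: distance² to centre = 21.25 ≤ 37.25, so it lies inside.
All remaining points lie in this disk, and no smaller disk contains both endpoints, so this is the minimum enclosing circle.
The points at distance exactly r from the centre are P, R — 2 points.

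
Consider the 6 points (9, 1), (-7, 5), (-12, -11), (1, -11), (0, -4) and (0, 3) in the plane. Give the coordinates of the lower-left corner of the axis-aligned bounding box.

x-range [-12, 9], y-range [-11, 5].
The lower-left corner is (-12, -11).

(-12, -11)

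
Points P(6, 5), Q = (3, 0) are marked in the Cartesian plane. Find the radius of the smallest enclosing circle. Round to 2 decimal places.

2.92

The smallest circle enclosing two points has them as diameter endpoints.
Centre = midpoint = (4.5, 2.5); r² = |PQ|²/4 = 34/4 = 8.5.
r = √(8.5) ≈ 2.92.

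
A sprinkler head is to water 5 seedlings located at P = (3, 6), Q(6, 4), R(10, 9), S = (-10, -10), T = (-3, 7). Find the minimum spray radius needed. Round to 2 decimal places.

13.79

By Welzl's lemma the MEC is supported by two points (diametrically opposite) or three points (on a circumcircle).
The farthest pair is R–S with squared distance 761. The circle on this segment as diameter has centre (0, -0.5) and r² = 761/4 = 190.25.
Check P: distance² to centre = 51.25 ≤ 190.25, so it lies inside.
All remaining points lie in this disk, and no smaller disk contains both endpoints, so this is the minimum enclosing circle.
r = √(190.25) ≈ 13.79.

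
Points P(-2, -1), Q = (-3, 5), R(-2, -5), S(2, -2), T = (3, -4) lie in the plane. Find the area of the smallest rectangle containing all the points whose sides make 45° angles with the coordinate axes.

In coordinates u = x + y, v = x − y the rectangle is axis-aligned; the map (x,y)→(u,v) scales areas by 2.
u-values: -3, 2, -7, 0, -1; range = 2 − (-7) = 9.
v-values: -1, -8, 3, 4, 7; range = 7 − (-8) = 15.
Area = (9 × 15) / 2 = 67.5.

67.5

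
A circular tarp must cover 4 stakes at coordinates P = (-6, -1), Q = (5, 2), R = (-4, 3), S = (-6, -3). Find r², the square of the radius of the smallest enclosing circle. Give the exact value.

A smallest enclosing disk is always determined by at most three of the input points on its boundary.
The farthest pair is Q–S with squared distance 146. The circle on this segment as diameter has centre (-0.5, -0.5) and r² = 146/4 = 36.5.
Check P: distance² to centre = 30.5 ≤ 36.5, so it lies inside.
All remaining points lie in this disk, and no smaller disk contains both endpoints, so this is the minimum enclosing circle.

36.5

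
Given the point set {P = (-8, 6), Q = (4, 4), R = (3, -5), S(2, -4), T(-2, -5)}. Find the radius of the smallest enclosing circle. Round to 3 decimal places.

A smallest enclosing disk is always determined by at most three of the input points on its boundary.
The farthest pair is P–R with squared distance 242. The circle on this segment as diameter has centre (-2.5, 0.5) and r² = 242/4 = 60.5.
Check Q: distance² to centre = 54.5 ≤ 60.5, so it lies inside.
All remaining points lie in this disk, and no smaller disk contains both endpoints, so this is the minimum enclosing circle.
r = √(60.5) ≈ 7.778.

7.778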